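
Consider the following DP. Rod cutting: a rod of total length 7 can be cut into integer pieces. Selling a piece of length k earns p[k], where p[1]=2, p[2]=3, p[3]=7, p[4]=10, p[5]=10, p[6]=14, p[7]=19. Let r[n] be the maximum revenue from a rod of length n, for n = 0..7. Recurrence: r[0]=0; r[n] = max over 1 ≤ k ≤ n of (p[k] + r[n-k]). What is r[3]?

   n    0    1    2    3    4    5    6    7
r[n]    0    2    4    7   10   12   14   19

7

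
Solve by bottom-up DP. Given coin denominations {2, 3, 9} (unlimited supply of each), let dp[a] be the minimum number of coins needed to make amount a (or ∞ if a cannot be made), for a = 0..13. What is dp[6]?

 a  0  1  2  3  4  5  6  7  8  9 10 11 12 13
dp  0  -  1  1  2  2  2  3  3  1  4  2  2  3
(- denotes ∞ / unreachable)

2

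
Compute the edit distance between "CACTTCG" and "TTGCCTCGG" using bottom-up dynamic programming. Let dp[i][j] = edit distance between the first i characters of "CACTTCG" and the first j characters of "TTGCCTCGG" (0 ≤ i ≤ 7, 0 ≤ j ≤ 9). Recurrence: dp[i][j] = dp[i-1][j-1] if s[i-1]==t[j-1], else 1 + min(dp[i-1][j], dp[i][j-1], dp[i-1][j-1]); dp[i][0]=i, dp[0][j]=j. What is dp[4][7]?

   ''  T  T  G  C  C  T  C  G  G
''  0  1  2  3  4  5  6  7  8  9
 C  1  1  2  3  3  4  5  6  7  8
 A  2  2  2  3  4  4  5  6  7  8
 C  3  3  3  3  3  4  5  5  6  7
 T  4  3  3  4  4  4  4  5  6  7
 T  5  4  3  4  5  5  4  5  6  7
 C  6  5  4  4  4  5  5  4  5  6
 G  7  6  5  4  5  5  6  5  4  5

5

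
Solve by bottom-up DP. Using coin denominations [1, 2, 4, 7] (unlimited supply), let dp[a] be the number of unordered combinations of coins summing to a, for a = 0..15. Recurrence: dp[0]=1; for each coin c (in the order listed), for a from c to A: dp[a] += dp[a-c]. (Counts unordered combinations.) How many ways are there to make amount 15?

after  coin     0     1     2     3     4     5     6     7     8     9    10    11    12    13    14    15
          1     1     1     1     1     1     1     1     1     1     1     1     1     1     1     1     1
          2     1     1     2     2     3     3     4     4     5     5     6     6     7     7     8     8
          4     1     1     2     2     4     4     6     6     9     9    12    12    16    16    20    20
          7     1     1     2     2     4     4     6     7    10    11    14    16    20    22    27    30

30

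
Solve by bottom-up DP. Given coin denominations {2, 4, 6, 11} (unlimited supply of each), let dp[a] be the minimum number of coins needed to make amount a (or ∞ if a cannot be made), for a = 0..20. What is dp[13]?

 a  0  1  2  3  4  5  6  7  8  9 10 11 12 13 14 15 16 17 18 19 20
dp  0  -  1  -  1  -  1  -  2  -  2  1  2  2  3  2  3  2  3  3  4
(- denotes ∞ / unreachable)

2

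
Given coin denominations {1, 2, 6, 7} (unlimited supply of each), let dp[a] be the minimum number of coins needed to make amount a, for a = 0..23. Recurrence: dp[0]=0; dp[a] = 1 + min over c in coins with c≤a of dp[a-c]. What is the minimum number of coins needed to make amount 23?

4

 a  0  1  2  3  4  5  6  7  8  9 10 11 12 13 14 15 16 17 18 19 20 21 22 23
dp  0  1  1  2  2  3  1  1  2  2  3  3  2  2  2  3  3  4  3  3  3  3  4  4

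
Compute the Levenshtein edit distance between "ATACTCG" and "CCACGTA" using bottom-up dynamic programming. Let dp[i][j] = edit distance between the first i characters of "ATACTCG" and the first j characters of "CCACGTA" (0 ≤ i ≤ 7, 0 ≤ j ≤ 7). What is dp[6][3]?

   ''  C  C  A  C  G  T  A
''  0  1  2  3  4  5  6  7
 A  1  1  2  2  3  4  5  6
 T  2  2  2  3  3  4  4  5
 A  3  3  3  2  3  4  5  4
 C  4  3  3  3  2  3  4  5
 T  5  4  4  4  3  3  3  4
 C  6  5  4  5  4  4  4  4
 G  7  6  5  5  5  4  5  5

5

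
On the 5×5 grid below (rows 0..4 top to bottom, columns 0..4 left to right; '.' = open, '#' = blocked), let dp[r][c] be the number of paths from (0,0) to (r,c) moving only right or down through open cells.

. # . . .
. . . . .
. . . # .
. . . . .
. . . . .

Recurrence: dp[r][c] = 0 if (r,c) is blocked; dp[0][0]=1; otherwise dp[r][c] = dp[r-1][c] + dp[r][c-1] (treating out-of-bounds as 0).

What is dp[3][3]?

6

r\c   0   1   2   3   4
  0   1   0   0   0   0
  1   1   1   1   1   1
  2   1   2   3   0   1
  3   1   3   6   6   7
  4   1   4  10  16  23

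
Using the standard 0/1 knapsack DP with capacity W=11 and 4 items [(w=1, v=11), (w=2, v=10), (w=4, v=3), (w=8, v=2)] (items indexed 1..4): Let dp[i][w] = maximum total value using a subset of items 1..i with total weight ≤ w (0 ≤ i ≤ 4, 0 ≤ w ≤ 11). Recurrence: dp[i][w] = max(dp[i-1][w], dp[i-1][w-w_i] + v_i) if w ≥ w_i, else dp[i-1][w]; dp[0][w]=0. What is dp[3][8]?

24

i\w   0   1   2   3   4   5   6   7   8   9  10  11
  0   0   0   0   0   0   0   0   0   0   0   0   0
  1   0  11  11  11  11  11  11  11  11  11  11  11
  2   0  11  11  21  21  21  21  21  21  21  21  21
  3   0  11  11  21  21  21  21  24  24  24  24  24
  4   0  11  11  21  21  21  21  24  24  24  24  24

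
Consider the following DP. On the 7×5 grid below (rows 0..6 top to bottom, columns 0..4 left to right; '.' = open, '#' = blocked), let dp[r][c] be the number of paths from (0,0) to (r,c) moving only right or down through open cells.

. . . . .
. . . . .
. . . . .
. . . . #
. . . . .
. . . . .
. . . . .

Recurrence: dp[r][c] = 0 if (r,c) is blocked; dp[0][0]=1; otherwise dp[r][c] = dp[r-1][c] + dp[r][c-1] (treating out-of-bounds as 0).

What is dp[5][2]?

r\c   0   1   2   3   4
  0   1   1   1   1   1
  1   1   2   3   4   5
  2   1   3   6  10  15
  3   1   4  10  20   0
  4   1   5  15  35  35
  5   1   6  21  56  91
  6   1   7  28  84 175

21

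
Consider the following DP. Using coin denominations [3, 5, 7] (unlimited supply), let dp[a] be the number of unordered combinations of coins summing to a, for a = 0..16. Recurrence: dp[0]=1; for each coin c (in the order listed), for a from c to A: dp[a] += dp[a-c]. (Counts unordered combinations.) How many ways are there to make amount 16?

2

after  coin     0     1     2     3     4     5     6     7     8     9    10    11    12    13    14    15    16
          3     1     0     0     1     0     0     1     0     0     1     0     0     1     0     0     1     0
          5     1     0     0     1     0     1     1     0     1     1     1     1     1     1     1     2     1
          7     1     0     0     1     0     1     1     1     1     1     2     1     2     2     2     3     2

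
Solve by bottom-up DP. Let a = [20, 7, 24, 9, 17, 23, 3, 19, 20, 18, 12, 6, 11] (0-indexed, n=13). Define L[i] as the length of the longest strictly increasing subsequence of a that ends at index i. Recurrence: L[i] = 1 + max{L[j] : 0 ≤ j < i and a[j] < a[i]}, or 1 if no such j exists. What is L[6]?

   i    0    1    2    3    4    5    6    7    8    9   10   11   12
a[i]   20    7   24    9   17   23    3   19   20   18   12    6   11
L[i]    1    1    2    2    3    4    1    4    5    4    3    2    3

1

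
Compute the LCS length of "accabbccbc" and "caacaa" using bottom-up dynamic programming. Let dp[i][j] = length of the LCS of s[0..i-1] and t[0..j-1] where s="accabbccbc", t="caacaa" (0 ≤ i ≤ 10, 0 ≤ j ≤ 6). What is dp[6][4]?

   ''  c  a  a  c  a  a
''  0  0  0  0  0  0  0
 a  0  0  1  1  1  1  1
 c  0  1  1  1  2  2  2
 c  0  1  1  1  2  2  2
 a  0  1  2  2  2  3  3
 b  0  1  2  2  2  3  3
 b  0  1  2  2  2  3  3
 c  0  1  2  2  3  3  3
 c  0  1  2  2  3  3  3
 b  0  1  2  2  3  3  3
 c  0  1  2  2  3  3  3

2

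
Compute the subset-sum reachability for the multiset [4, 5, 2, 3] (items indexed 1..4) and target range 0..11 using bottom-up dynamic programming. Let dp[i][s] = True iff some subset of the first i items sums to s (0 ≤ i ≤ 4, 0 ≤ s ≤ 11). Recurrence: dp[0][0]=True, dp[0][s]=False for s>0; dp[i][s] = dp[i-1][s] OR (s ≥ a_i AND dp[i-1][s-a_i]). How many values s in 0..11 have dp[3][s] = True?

i\s   0   1   2   3   4   5   6   7   8   9  10  11
  0   T   F   F   F   F   F   F   F   F   F   F   F
  1   T   F   F   F   T   F   F   F   F   F   F   F
  2   T   F   F   F   T   T   F   F   F   T   F   F
  3   T   F   T   F   T   T   T   T   F   T   F   T
  4   T   F   T   T   T   T   T   T   T   T   T   T

8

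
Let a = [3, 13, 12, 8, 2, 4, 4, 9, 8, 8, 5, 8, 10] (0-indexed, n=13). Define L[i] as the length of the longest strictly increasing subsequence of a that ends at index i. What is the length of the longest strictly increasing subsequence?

5

   i    0    1    2    3    4    5    6    7    8    9   10   11   12
a[i]    3   13   12    8    2    4    4    9    8    8    5    8   10
L[i]    1    2    2    2    1    2    2    3    3    3    3    4    5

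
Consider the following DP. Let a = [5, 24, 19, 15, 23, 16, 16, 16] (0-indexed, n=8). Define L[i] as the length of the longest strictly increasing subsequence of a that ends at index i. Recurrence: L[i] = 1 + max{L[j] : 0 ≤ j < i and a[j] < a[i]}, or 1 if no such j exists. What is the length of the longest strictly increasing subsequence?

3

   i    0    1    2    3    4    5    6    7
a[i]    5   24   19   15   23   16   16   16
L[i]    1    2    2    2    3    3    3    3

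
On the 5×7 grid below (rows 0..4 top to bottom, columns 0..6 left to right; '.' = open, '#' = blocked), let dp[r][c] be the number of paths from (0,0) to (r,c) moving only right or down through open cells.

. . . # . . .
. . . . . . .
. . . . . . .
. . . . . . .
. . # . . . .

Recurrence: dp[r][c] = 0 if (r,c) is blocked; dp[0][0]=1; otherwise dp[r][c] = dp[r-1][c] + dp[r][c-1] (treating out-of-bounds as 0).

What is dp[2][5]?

r\c   0   1   2   3   4   5   6
  0   1   1   1   0   0   0   0
  1   1   2   3   3   3   3   3
  2   1   3   6   9  12  15  18
  3   1   4  10  19  31  46  64
  4   1   5   0  19  50  96 160

15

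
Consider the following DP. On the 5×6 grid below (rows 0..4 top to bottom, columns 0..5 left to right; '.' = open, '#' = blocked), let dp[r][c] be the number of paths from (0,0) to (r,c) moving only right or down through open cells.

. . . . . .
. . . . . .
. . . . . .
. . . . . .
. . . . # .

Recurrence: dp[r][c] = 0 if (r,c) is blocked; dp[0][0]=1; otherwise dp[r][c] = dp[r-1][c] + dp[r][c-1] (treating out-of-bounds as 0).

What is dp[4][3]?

35

r\c   0   1   2   3   4   5
  0   1   1   1   1   1   1
  1   1   2   3   4   5   6
  2   1   3   6  10  15  21
  3   1   4  10  20  35  56
  4   1   5  15  35   0  56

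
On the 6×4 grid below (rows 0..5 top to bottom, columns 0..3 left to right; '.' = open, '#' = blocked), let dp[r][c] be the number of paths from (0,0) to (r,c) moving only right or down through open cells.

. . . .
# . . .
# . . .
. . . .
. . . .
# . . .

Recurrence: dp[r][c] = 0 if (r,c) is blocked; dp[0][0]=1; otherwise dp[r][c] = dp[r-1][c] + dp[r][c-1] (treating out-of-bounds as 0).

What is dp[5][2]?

r\c   0   1   2   3
  0   1   1   1   1
  1   0   1   2   3
  2   0   1   3   6
  3   0   1   4  10
  4   0   1   5  15
  5   0   1   6  21

6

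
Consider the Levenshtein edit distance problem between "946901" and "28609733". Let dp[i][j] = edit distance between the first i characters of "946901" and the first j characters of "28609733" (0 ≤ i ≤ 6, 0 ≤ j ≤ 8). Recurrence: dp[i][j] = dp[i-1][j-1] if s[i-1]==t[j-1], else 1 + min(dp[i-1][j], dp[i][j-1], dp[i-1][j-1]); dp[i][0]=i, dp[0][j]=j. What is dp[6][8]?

6

   ''  2  8  6  0  9  7  3  3
''  0  1  2  3  4  5  6  7  8
 9  1  1  2  3  4  4  5  6  7
 4  2  2  2  3  4  5  5  6  7
 6  3  3  3  2  3  4  5  6  7
 9  4  4  4  3  3  3  4  5  6
 0  5  5  5  4  3  4  4  5  6
 1  6  6  6  5  4  4  5  5  6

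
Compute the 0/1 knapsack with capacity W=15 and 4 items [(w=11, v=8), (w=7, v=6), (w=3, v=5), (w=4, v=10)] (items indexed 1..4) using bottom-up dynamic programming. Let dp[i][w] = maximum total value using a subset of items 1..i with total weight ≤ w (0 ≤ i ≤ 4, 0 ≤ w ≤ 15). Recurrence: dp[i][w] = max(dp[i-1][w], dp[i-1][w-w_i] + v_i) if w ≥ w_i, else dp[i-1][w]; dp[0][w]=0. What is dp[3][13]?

i\w   0   1   2   3   4   5   6   7   8   9  10  11  12  13  14  15
  0   0   0   0   0   0   0   0   0   0   0   0   0   0   0   0   0
  1   0   0   0   0   0   0   0   0   0   0   0   8   8   8   8   8
  2   0   0   0   0   0   0   0   6   6   6   6   8   8   8   8   8
  3   0   0   0   5   5   5   5   6   6   6  11  11  11  11  13  13
  4   0   0   0   5  10  10  10  15  15  15  15  16  16  16  21  21

11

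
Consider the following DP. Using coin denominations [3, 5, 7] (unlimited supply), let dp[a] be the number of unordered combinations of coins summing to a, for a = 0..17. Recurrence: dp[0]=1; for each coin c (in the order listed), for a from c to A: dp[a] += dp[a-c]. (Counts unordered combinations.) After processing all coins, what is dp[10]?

after  coin     0     1     2     3     4     5     6     7     8     9    10    11    12    13    14    15    16    17
          3     1     0     0     1     0     0     1     0     0     1     0     0     1     0     0     1     0     0
          5     1     0     0     1     0     1     1     0     1     1     1     1     1     1     1     2     1     1
          7     1     0     0     1     0     1     1     1     1     1     2     1     2     2     2     3     2     3

2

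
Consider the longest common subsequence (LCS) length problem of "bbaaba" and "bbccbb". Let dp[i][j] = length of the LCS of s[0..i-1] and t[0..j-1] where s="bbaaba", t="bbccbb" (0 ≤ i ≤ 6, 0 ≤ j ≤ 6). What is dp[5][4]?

2

   ''  b  b  c  c  b  b
''  0  0  0  0  0  0  0
 b  0  1  1  1  1  1  1
 b  0  1  2  2  2  2  2
 a  0  1  2  2  2  2  2
 a  0  1  2  2  2  2  2
 b  0  1  2  2  2  3  3
 a  0  1  2  2  2  3  3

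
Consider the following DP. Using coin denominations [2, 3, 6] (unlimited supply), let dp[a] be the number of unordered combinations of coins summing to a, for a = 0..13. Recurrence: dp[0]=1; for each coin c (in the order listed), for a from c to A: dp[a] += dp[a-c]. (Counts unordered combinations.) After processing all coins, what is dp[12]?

after  coin     0     1     2     3     4     5     6     7     8     9    10    11    12    13
          2     1     0     1     0     1     0     1     0     1     0     1     0     1     0
          3     1     0     1     1     1     1     2     1     2     2     2     2     3     2
          6     1     0     1     1     1     1     3     1     3     3     3     3     6     3

6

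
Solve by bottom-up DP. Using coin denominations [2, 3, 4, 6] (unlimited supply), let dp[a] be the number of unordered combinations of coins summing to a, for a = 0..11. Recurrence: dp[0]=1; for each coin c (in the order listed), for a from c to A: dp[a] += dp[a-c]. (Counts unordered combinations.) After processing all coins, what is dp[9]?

4

after  coin     0     1     2     3     4     5     6     7     8     9    10    11
          2     1     0     1     0     1     0     1     0     1     0     1     0
          3     1     0     1     1     1     1     2     1     2     2     2     2
          4     1     0     1     1     2     1     3     2     4     3     5     4
          6     1     0     1     1     2     1     4     2     5     4     7     5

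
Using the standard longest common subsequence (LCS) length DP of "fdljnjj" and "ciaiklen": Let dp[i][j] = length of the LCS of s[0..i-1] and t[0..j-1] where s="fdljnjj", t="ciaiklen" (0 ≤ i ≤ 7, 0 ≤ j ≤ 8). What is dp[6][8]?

2

   ''  c  i  a  i  k  l  e  n
''  0  0  0  0  0  0  0  0  0
 f  0  0  0  0  0  0  0  0  0
 d  0  0  0  0  0  0  0  0  0
 l  0  0  0  0  0  0  1  1  1
 j  0  0  0  0  0  0  1  1  1
 n  0  0  0  0  0  0  1  1  2
 j  0  0  0  0  0  0  1  1  2
 j  0  0  0  0  0  0  1  1  2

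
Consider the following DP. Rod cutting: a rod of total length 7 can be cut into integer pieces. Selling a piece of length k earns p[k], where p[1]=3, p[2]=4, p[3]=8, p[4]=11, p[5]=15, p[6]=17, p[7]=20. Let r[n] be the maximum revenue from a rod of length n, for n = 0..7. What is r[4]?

12

   n    0    1    2    3    4    5    6    7
r[n]    0    3    6    9   12   15   18   21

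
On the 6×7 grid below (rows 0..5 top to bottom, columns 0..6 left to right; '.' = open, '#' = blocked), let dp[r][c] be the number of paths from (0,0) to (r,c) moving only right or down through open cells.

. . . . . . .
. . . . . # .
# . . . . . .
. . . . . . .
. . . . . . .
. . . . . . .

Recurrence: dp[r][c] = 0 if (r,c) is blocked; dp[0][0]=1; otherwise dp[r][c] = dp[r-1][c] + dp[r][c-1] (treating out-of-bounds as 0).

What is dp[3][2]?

7

r\c   0   1   2   3   4   5   6
  0   1   1   1   1   1   1   1
  1   1   2   3   4   5   0   1
  2   0   2   5   9  14  14  15
  3   0   2   7  16  30  44  59
  4   0   2   9  25  55  99 158
  5   0   2  11  36  91 190 348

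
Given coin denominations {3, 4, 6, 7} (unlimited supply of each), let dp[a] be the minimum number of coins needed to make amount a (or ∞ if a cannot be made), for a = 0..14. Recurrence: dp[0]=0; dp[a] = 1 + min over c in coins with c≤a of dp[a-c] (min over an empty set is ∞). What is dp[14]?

2

 a  0  1  2  3  4  5  6  7  8  9 10 11 12 13 14
dp  0  -  -  1  1  -  1  1  2  2  2  2  2  2  2
(- denotes ∞ / unreachable)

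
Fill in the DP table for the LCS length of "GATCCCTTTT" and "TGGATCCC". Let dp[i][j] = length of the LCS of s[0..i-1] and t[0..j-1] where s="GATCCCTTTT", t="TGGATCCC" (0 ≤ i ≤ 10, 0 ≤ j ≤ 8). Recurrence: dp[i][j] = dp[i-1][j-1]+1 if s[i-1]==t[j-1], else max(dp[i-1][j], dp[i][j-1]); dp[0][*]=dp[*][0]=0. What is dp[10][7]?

   ''  T  G  G  A  T  C  C  C
''  0  0  0  0  0  0  0  0  0
 G  0  0  1  1  1  1  1  1  1
 A  0  0  1  1  2  2  2  2  2
 T  0  1  1  1  2  3  3  3  3
 C  0  1  1  1  2  3  4  4  4
 C  0  1  1  1  2  3  4  5  5
 C  0  1  1  1  2  3  4  5  6
 T  0  1  1  1  2  3  4  5  6
 T  0  1  1  1  2  3  4  5  6
 T  0  1  1  1  2  3  4  5  6
 T  0  1  1  1  2  3  4  5  6

5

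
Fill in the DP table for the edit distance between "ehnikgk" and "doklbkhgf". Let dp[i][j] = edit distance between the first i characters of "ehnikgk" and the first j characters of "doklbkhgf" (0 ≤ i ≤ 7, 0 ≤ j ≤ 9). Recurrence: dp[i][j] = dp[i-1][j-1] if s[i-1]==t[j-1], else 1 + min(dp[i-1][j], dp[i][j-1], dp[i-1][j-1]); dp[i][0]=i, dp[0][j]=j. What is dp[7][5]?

   ''  d  o  k  l  b  k  h  g  f
''  0  1  2  3  4  5  6  7  8  9
 e  1  1  2  3  4  5  6  7  8  9
 h  2  2  2  3  4  5  6  6  7  8
 n  3  3  3  3  4  5  6  7  7  8
 i  4  4  4  4  4  5  6  7  8  8
 k  5  5  5  4  5  5  5  6  7  8
 g  6  6  6  5  5  6  6  6  6  7
 k  7  7  7  6  6  6  6  7  7  7

6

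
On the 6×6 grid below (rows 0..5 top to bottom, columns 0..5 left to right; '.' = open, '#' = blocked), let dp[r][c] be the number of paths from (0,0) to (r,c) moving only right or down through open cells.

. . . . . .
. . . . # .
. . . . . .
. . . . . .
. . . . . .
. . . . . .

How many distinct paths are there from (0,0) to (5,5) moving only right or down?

r\c   0   1   2   3   4   5
  0   1   1   1   1   1   1
  1   1   2   3   4   0   1
  2   1   3   6  10  10  11
  3   1   4  10  20  30  41
  4   1   5  15  35  65 106
  5   1   6  21  56 121 227

227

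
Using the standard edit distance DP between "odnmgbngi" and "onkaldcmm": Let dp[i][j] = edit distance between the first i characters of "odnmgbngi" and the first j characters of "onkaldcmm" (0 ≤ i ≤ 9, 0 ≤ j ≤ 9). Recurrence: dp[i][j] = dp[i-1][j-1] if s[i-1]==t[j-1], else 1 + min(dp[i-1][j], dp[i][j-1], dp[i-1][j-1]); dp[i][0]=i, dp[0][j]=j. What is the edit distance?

   ''  o  n  k  a  l  d  c  m  m
''  0  1  2  3  4  5  6  7  8  9
 o  1  0  1  2  3  4  5  6  7  8
 d  2  1  1  2  3  4  4  5  6  7
 n  3  2  1  2  3  4  5  5  6  7
 m  4  3  2  2  3  4  5  6  5  6
 g  5  4  3  3  3  4  5  6  6  6
 b  6  5  4  4  4  4  5  6  7  7
 n  7  6  5  5  5  5  5  6  7  8
 g  8  7  6  6  6  6  6  6  7  8
 i  9  8  7  7  7  7  7  7  7  8

8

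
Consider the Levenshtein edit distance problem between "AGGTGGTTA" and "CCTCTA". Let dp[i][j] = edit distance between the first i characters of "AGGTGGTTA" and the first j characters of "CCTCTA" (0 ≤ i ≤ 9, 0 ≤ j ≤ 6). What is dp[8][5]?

   ''  C  C  T  C  T  A
''  0  1  2  3  4  5  6
 A  1  1  2  3  4  5  5
 G  2  2  2  3  4  5  6
 G  3  3  3  3  4  5  6
 T  4  4  4  3  4  4  5
 G  5  5  5  4  4  5  5
 G  6  6  6  5  5  5  6
 T  7  7  7  6  6  5  6
 T  8  8  8  7  7  6  6
 A  9  9  9  8  8  7  6

6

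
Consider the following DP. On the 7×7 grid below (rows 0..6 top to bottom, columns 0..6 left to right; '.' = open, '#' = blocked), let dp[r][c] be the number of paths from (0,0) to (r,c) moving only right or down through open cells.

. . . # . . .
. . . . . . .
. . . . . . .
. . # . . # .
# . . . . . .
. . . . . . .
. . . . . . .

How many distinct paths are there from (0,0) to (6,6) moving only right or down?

318

r\c   0   1   2   3   4   5   6
  0   1   1   1   0   0   0   0
  1   1   2   3   3   3   3   3
  2   1   3   6   9  12  15  18
  3   1   4   0   9  21   0  18
  4   0   4   4  13  34  34  52
  5   0   4   8  21  55  89 141
  6   0   4  12  33  88 177 318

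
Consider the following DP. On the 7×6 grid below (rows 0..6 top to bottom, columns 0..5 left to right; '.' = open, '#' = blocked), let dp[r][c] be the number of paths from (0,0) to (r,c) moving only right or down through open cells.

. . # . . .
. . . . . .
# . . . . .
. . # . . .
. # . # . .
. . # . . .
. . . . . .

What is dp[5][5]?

r\c   0   1   2   3   4   5
  0   1   1   0   0   0   0
  1   1   2   2   2   2   2
  2   0   2   4   6   8  10
  3   0   2   0   6  14  24
  4   0   0   0   0  14  38
  5   0   0   0   0  14  52
  6   0   0   0   0  14  66

52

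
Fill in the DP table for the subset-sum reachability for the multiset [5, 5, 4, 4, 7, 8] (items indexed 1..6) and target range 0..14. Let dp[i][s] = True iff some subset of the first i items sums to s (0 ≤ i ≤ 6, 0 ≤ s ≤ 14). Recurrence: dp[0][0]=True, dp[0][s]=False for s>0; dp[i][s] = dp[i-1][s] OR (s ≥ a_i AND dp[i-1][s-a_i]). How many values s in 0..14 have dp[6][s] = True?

11

i\s   0   1   2   3   4   5   6   7   8   9  10  11  12  13  14
  0   T   F   F   F   F   F   F   F   F   F   F   F   F   F   F
  1   T   F   F   F   F   T   F   F   F   F   F   F   F   F   F
  2   T   F   F   F   F   T   F   F   F   F   T   F   F   F   F
  3   T   F   F   F   T   T   F   F   F   T   T   F   F   F   T
  4   T   F   F   F   T   T   F   F   T   T   T   F   F   T   T
  5   T   F   F   F   T   T   F   T   T   T   T   T   T   T   T
  6   T   F   F   F   T   T   F   T   T   T   T   T   T   T   T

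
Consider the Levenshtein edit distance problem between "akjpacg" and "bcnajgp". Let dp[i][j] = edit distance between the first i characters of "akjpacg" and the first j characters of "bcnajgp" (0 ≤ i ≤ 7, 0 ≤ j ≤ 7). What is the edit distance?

   ''  b  c  n  a  j  g  p
''  0  1  2  3  4  5  6  7
 a  1  1  2  3  3  4  5  6
 k  2  2  2  3  4  4  5  6
 j  3  3  3  3  4  4  5  6
 p  4  4  4  4  4  5  5  5
 a  5  5  5  5  4  5  6  6
 c  6  6  5  6  5  5  6  7
 g  7  7  6  6  6  6  5  6

6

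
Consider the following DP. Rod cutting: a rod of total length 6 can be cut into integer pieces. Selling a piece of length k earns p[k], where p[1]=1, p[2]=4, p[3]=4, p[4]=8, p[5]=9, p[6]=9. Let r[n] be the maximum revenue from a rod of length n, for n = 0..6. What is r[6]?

12

   n    0    1    2    3    4    5    6
r[n]    0    1    4    5    8    9   12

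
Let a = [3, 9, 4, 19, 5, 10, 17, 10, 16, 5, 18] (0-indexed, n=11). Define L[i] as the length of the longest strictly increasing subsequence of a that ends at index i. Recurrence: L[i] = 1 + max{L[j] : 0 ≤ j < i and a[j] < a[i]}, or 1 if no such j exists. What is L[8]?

5

   i    0    1    2    3    4    5    6    7    8    9   10
a[i]    3    9    4   19    5   10   17   10   16    5   18
L[i]    1    2    2    3    3    4    5    4    5    3    6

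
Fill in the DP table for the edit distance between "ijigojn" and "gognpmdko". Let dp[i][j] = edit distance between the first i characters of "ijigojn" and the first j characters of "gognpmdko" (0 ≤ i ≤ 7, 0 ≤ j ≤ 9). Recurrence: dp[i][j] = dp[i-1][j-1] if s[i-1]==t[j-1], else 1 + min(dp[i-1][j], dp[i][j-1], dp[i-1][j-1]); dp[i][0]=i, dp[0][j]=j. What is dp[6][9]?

   ''  g  o  g  n  p  m  d  k  o
''  0  1  2  3  4  5  6  7  8  9
 i  1  1  2  3  4  5  6  7  8  9
 j  2  2  2  3  4  5  6  7  8  9
 i  3  3  3  3  4  5  6  7  8  9
 g  4  3  4  3  4  5  6  7  8  9
 o  5  4  3  4  4  5  6  7  8  8
 j  6  5  4  4  5  5  6  7  8  9
 n  7  6  5  5  4  5  6  7  8  9

9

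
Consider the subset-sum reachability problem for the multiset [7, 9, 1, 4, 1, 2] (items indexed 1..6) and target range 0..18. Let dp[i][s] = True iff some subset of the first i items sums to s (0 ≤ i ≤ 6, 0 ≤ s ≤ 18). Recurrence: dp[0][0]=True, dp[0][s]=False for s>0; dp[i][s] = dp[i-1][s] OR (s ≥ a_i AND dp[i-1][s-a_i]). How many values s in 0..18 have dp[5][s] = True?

i\s   0   1   2   3   4   5   6   7   8   9  10  11  12  13  14  15  16  17  18
  0   T   F   F   F   F   F   F   F   F   F   F   F   F   F   F   F   F   F   F
  1   T   F   F   F   F   F   F   T   F   F   F   F   F   F   F   F   F   F   F
  2   T   F   F   F   F   F   F   T   F   T   F   F   F   F   F   F   T   F   F
  3   T   T   F   F   F   F   F   T   T   T   T   F   F   F   F   F   T   T   F
  4   T   T   F   F   T   T   F   T   T   T   T   T   T   T   T   F   T   T   F
  5   T   T   T   F   T   T   T   T   T   T   T   T   T   T   T   T   T   T   T
  6   T   T   T   T   T   T   T   T   T   T   T   T   T   T   T   T   T   T   T

18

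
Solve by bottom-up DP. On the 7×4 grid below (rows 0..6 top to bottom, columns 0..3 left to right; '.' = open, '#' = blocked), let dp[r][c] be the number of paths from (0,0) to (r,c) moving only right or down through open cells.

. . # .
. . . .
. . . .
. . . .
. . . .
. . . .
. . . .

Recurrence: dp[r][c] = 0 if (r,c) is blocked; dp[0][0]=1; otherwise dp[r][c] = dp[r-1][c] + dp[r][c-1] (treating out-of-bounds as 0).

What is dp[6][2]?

r\c   0   1   2   3
  0   1   1   0   0
  1   1   2   2   2
  2   1   3   5   7
  3   1   4   9  16
  4   1   5  14  30
  5   1   6  20  50
  6   1   7  27  77

27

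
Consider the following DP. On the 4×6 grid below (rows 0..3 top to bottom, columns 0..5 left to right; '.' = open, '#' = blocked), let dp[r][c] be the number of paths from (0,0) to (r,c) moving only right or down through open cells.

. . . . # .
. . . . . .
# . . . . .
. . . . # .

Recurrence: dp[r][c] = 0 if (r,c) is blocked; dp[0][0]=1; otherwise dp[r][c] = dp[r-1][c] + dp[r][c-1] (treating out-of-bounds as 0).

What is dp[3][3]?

16

r\c   0   1   2   3   4   5
  0   1   1   1   1   0   0
  1   1   2   3   4   4   4
  2   0   2   5   9  13  17
  3   0   2   7  16   0  17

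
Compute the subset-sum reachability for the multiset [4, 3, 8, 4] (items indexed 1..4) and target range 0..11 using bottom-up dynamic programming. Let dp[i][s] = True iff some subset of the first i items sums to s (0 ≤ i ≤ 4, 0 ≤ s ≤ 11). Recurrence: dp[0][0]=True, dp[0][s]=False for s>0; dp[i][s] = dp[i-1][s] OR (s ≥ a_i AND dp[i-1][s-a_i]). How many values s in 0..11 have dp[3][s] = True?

i\s   0   1   2   3   4   5   6   7   8   9  10  11
  0   T   F   F   F   F   F   F   F   F   F   F   F
  1   T   F   F   F   T   F   F   F   F   F   F   F
  2   T   F   F   T   T   F   F   T   F   F   F   F
  3   T   F   F   T   T   F   F   T   T   F   F   T
  4   T   F   F   T   T   F   F   T   T   F   F   T

6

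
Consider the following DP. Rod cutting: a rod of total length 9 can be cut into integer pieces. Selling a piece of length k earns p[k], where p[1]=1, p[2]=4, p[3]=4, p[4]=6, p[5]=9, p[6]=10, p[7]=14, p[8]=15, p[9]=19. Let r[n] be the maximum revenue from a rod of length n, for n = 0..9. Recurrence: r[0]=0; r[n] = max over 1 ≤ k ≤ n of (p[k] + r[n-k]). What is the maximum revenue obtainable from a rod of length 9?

19

   n    0    1    2    3    4    5    6    7    8    9
r[n]    0    1    4    5    8    9   12   14   16   19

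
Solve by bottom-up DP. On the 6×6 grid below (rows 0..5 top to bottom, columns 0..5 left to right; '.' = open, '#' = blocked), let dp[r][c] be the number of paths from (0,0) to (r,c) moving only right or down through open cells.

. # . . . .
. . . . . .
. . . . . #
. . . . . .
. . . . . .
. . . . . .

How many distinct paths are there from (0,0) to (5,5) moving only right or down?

r\c   0   1   2   3   4   5
  0   1   0   0   0   0   0
  1   1   1   1   1   1   1
  2   1   2   3   4   5   0
  3   1   3   6  10  15  15
  4   1   4  10  20  35  50
  5   1   5  15  35  70 120

120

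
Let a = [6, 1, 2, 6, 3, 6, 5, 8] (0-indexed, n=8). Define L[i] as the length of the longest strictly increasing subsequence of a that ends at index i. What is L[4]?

   i    0    1    2    3    4    5    6    7
a[i]    6    1    2    6    3    6    5    8
L[i]    1    1    2    3    3    4    4    5

3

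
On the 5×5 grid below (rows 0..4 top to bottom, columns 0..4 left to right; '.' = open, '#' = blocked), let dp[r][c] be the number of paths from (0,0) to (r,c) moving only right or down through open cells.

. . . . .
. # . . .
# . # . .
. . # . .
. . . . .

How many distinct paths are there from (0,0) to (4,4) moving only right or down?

9

r\c   0   1   2   3   4
  0   1   1   1   1   1
  1   1   0   1   2   3
  2   0   0   0   2   5
  3   0   0   0   2   7
  4   0   0   0   2   9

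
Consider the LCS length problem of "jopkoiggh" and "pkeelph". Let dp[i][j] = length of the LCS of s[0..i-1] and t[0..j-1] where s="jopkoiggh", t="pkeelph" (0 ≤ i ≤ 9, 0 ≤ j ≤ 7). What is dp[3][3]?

   ''  p  k  e  e  l  p  h
''  0  0  0  0  0  0  0  0
 j  0  0  0  0  0  0  0  0
 o  0  0  0  0  0  0  0  0
 p  0  1  1  1  1  1  1  1
 k  0  1  2  2  2  2  2  2
 o  0  1  2  2  2  2  2  2
 i  0  1  2  2  2  2  2  2
 g  0  1  2  2  2  2  2  2
 g  0  1  2  2  2  2  2  2
 h  0  1  2  2  2  2  2  3

1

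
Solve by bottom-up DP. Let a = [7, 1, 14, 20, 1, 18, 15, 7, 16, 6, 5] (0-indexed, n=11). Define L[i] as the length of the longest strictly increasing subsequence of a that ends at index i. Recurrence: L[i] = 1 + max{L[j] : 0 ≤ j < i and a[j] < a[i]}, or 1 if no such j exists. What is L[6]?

   i    0    1    2    3    4    5    6    7    8    9   10
a[i]    7    1   14   20    1   18   15    7   16    6    5
L[i]    1    1    2    3    1    3    3    2    4    2    2

3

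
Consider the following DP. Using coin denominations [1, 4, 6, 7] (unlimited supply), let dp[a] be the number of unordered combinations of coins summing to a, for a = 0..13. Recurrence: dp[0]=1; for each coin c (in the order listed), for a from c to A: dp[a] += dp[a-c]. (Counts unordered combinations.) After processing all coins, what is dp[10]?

6

after  coin     0     1     2     3     4     5     6     7     8     9    10    11    12    13
          1     1     1     1     1     1     1     1     1     1     1     1     1     1     1
          4     1     1     1     1     2     2     2     2     3     3     3     3     4     4
          6     1     1     1     1     2     2     3     3     4     4     5     5     7     7
          7     1     1     1     1     2     2     3     4     5     5     6     7     9    10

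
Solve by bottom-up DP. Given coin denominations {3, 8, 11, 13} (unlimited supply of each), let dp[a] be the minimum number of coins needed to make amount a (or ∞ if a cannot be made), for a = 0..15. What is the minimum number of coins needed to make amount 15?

 a  0  1  2  3  4  5  6  7  8  9 10 11 12 13 14 15
dp  0  -  -  1  -  -  2  -  1  3  -  1  4  1  2  5
(- denotes ∞ / unreachable)

5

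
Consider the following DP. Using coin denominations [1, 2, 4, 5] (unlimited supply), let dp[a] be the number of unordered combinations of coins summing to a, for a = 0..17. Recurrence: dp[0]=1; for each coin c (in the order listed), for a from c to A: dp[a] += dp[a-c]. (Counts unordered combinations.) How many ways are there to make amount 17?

after  coin     0     1     2     3     4     5     6     7     8     9    10    11    12    13    14    15    16    17
          1     1     1     1     1     1     1     1     1     1     1     1     1     1     1     1     1     1     1
          2     1     1     2     2     3     3     4     4     5     5     6     6     7     7     8     8     9     9
          4     1     1     2     2     4     4     6     6     9     9    12    12    16    16    20    20    25    25
          5     1     1     2     2     4     5     7     8    11    13    17    19    24    27    33    37    44    49

49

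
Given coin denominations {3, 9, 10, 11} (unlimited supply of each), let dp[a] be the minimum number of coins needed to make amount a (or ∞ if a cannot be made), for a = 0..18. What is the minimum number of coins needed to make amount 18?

2

 a  0  1  2  3  4  5  6  7  8  9 10 11 12 13 14 15 16 17 18
dp  0  -  -  1  -  -  2  -  -  1  1  1  2  2  2  3  3  3  2
(- denotes ∞ / unreachable)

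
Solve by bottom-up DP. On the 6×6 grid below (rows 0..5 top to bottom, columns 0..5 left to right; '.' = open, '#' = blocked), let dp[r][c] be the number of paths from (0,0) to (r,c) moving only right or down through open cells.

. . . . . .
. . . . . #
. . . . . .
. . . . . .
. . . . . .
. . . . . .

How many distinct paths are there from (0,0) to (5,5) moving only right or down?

r\c   0   1   2   3   4   5
  0   1   1   1   1   1   1
  1   1   2   3   4   5   0
  2   1   3   6  10  15  15
  3   1   4  10  20  35  50
  4   1   5  15  35  70 120
  5   1   6  21  56 126 246

246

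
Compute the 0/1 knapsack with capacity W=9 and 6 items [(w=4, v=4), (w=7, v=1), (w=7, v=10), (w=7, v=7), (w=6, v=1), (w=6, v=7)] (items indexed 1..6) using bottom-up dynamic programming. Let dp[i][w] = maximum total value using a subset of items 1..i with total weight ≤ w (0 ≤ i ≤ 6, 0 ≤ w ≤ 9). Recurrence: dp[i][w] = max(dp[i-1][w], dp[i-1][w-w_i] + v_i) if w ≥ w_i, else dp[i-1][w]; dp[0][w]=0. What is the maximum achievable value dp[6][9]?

i\w   0   1   2   3   4   5   6   7   8   9
  0   0   0   0   0   0   0   0   0   0   0
  1   0   0   0   0   4   4   4   4   4   4
  2   0   0   0   0   4   4   4   4   4   4
  3   0   0   0   0   4   4   4  10  10  10
  4   0   0   0   0   4   4   4  10  10  10
  5   0   0   0   0   4   4   4  10  10  10
  6   0   0   0   0   4   4   7  10  10  10

10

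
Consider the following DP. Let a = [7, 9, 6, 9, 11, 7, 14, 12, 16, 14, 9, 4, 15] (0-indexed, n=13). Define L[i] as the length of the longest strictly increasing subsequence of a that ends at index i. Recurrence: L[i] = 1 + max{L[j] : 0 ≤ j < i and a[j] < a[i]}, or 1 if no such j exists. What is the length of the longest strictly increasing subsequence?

6

   i    0    1    2    3    4    5    6    7    8    9   10   11   12
a[i]    7    9    6    9   11    7   14   12   16   14    9    4   15
L[i]    1    2    1    2    3    2    4    4    5    5    3    1    6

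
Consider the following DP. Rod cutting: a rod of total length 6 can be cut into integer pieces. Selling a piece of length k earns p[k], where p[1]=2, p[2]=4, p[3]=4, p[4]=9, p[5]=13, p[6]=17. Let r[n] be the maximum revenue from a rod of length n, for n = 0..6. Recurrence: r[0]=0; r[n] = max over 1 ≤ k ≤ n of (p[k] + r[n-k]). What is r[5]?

   n    0    1    2    3    4    5    6
r[n]    0    2    4    6    9   13   17

13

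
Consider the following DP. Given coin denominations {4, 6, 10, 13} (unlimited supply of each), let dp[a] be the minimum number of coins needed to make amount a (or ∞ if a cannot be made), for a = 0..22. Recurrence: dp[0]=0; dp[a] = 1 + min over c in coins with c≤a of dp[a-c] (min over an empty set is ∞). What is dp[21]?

3

 a  0  1  2  3  4  5  6  7  8  9 10 11 12 13 14 15 16 17 18 19 20 21 22
dp  0  -  -  -  1  -  1  -  2  -  1  -  2  1  2  -  2  2  3  2  2  3  3
(- denotes ∞ / unreachable)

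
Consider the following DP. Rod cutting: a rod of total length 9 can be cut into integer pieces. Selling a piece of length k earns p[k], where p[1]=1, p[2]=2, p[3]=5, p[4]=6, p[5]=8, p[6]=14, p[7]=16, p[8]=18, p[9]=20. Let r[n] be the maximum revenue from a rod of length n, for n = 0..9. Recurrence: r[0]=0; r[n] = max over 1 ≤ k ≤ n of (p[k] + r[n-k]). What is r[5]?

8

   n    0    1    2    3    4    5    6    7    8    9
r[n]    0    1    2    5    6    8   14   16   18   20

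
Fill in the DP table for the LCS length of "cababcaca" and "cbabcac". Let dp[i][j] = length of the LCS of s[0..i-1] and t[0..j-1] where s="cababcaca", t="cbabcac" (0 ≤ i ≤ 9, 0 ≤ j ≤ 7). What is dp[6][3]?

   ''  c  b  a  b  c  a  c
''  0  0  0  0  0  0  0  0
 c  0  1  1  1  1  1  1  1
 a  0  1  1  2  2  2  2  2
 b  0  1  2  2  3  3  3  3
 a  0  1  2  3  3  3  4  4
 b  0  1  2  3  4  4  4  4
 c  0  1  2  3  4  5  5  5
 a  0  1  2  3  4  5  6  6
 c  0  1  2  3  4  5  6  7
 a  0  1  2  3  4  5  6  7

3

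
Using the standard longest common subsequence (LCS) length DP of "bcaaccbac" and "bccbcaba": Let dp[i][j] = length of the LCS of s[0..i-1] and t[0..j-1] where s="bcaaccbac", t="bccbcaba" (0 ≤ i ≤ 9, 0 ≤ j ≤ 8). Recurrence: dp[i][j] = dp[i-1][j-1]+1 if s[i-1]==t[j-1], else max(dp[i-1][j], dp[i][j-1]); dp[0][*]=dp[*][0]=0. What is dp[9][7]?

5

   ''  b  c  c  b  c  a  b  a
''  0  0  0  0  0  0  0  0  0
 b  0  1  1  1  1  1  1  1  1
 c  0  1  2  2  2  2  2  2  2
 a  0  1  2  2  2  2  3  3  3
 a  0  1  2  2  2  2  3  3  4
 c  0  1  2  3  3  3  3  3  4
 c  0  1  2  3  3  4  4  4  4
 b  0  1  2  3  4  4  4  5  5
 a  0  1  2  3  4  4  5  5  6
 c  0  1  2  3  4  5  5  5  6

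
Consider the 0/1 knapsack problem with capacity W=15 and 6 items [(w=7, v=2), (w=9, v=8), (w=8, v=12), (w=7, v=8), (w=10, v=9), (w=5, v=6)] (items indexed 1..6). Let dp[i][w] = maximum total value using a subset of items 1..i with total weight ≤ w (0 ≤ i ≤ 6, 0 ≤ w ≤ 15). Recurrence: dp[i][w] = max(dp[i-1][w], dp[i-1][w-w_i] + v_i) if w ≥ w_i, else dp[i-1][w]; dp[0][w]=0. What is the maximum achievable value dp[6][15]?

i\w   0   1   2   3   4   5   6   7   8   9  10  11  12  13  14  15
  0   0   0   0   0   0   0   0   0   0   0   0   0   0   0   0   0
  1   0   0   0   0   0   0   0   2   2   2   2   2   2   2   2   2
  2   0   0   0   0   0   0   0   2   2   8   8   8   8   8   8   8
  3   0   0   0   0   0   0   0   2  12  12  12  12  12  12  12  14
  4   0   0   0   0   0   0   0   8  12  12  12  12  12  12  12  20
  5   0   0   0   0   0   0   0   8  12  12  12  12  12  12  12  20
  6   0   0   0   0   0   6   6   8  12  12  12  12  14  18  18  20

20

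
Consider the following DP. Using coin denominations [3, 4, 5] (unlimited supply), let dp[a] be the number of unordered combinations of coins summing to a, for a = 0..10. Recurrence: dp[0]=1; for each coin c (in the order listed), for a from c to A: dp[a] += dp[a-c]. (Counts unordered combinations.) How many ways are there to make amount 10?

after  coin     0     1     2     3     4     5     6     7     8     9    10
          3     1     0     0     1     0     0     1     0     0     1     0
          4     1     0     0     1     1     0     1     1     1     1     1
          5     1     0     0     1     1     1     1     1     2     2     2

2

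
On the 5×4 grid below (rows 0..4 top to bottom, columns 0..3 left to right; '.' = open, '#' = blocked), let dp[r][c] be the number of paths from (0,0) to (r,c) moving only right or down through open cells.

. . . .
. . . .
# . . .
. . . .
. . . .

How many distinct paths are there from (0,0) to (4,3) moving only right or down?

r\c   0   1   2   3
  0   1   1   1   1
  1   1   2   3   4
  2   0   2   5   9
  3   0   2   7  16
  4   0   2   9  25

25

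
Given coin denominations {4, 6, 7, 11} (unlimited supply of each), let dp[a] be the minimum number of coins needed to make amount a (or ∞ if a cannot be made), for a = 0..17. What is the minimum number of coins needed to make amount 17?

 a  0  1  2  3  4  5  6  7  8  9 10 11 12 13 14 15 16 17
dp  0  -  -  -  1  -  1  1  2  -  2  1  2  2  2  2  3  2
(- denotes ∞ / unreachable)

2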